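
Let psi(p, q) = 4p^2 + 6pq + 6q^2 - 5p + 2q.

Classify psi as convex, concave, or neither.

psi is quadratic, so its Hessian is the constant matrix H = [[8, 6], [6, 12]].
det(H) = 60, tr(H) = 20.
det(H) > 0 and tr(H) > 0, so H is positive definite everywhere: convex.

convex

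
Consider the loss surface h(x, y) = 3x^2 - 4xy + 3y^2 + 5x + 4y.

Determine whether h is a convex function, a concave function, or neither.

h is quadratic, so its Hessian is the constant matrix H = [[6, -4], [-4, 6]].
det(H) = 20, tr(H) = 12.
det(H) > 0 and tr(H) > 0, so H is positive definite everywhere: convex.

convex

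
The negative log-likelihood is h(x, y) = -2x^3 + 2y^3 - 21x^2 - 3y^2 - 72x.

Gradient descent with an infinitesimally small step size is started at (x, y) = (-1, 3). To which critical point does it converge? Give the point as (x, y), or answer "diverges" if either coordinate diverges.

h is separable, so gradient descent decouples: x follows -∂h/∂x, y follows -∂h/∂y.
∂h/∂x = -6(x + 3)(x + 4); at x=-1 this is -36, so x increases.
∂h/∂y = 6y(y - 1); at y=3 this is 36, so y decreases.
The x-coordinate has no critical point in that direction and runs off to infinity.

diverges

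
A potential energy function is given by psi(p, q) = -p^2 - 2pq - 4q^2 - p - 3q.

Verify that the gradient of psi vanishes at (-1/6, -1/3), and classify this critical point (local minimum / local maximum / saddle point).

∇psi = (-2p - 2q - 1, -2p - 8q - 3); substituting (-1/6, -1/3) gives ∇psi = (0, 0), so (-1/6, -1/3) is indeed a critical point.
The Hessian of psi is constant: H = [[-2, -2], [-2, -8]].
det(H) = (-2)·(-8) − (-2)² = 12.
det(H) > 0 and tr(H) = -10 < 0, so H is negative definite and the point is a local maximum.

local maximum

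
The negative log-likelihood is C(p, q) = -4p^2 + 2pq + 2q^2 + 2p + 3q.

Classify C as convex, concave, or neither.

C is quadratic, so its Hessian is the constant matrix H = [[-8, 2], [2, 4]].
det(H) = -36, tr(H) = -4.
det(H) < 0, so H is indefinite: neither convex nor concave.

neither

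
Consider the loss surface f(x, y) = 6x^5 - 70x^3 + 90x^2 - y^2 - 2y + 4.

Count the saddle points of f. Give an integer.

2

f separates as a function of x plus a function of y, so ∇f=0 decouples.
∂f/∂x = 30x(x - 2)(x - 1)(x + 3) = 0 at x ∈ {-3, 0, 1, 2}; ∂f/∂y = -2(y + 1) = 0 at y ∈ {-1}.
The Hessian is diagonal: diag(f_xx, f_yy). Second derivatives: f_xx(-3)=-1800, f_xx(0)=180, f_xx(1)=-120, f_xx(2)=300; f_yy(-1)=-2.
Saddle points occur where the two diagonal entries have opposite signs: (0, -1), (2, -1). Count: 2.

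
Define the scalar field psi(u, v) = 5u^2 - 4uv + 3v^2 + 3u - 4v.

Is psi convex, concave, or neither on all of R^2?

convex

psi is quadratic, so its Hessian is the constant matrix H = [[10, -4], [-4, 6]].
det(H) = 44, tr(H) = 16.
det(H) > 0 and tr(H) > 0, so H is positive definite everywhere: convex.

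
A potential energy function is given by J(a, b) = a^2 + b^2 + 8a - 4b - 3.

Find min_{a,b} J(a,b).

J(a,b) separates as P(a) + Q(b) − 3, so its minimum is min P + min Q − 3.
P'(a) = 2a + 8 vanishes at a ∈ {-4}; Q'(b) = 2b - 4 vanishes at b ∈ {2}.
Local minima of P (where P''>0): P(-4)=-16. Local minima of Q: Q(2)=-4.
So the global minimum of J is P(-4) + Q(2) − 3 = -16 − 4 − 3 = -23, attained at (-4, 2).

-23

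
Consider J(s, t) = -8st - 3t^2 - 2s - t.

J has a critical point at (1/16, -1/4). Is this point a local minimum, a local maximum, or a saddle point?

The Hessian of J is constant: H = [[0, -8], [-8, -6]].
det(H) = 0·(-6) − (-8)² = -64.
Since det(H) < 0, H is indefinite and the critical point is a saddle point.

saddle point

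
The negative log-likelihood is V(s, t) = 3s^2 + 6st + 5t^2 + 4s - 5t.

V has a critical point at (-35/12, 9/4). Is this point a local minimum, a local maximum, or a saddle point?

The Hessian of V is constant: H = [[6, 6], [6, 10]].
det(H) = 6·10 − 6² = 24.
det(H) > 0 and tr(H) = 16 > 0, so H is positive definite and the point is a local minimum.

local minimum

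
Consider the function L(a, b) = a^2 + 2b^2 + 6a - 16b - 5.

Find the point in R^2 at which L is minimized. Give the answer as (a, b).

(-3, 4)

L(a,b) separates as P(a) + Q(b) − 5, so its minimum is min P + min Q − 5.
P'(a) = 2a + 6 vanishes at a ∈ {-3}; Q'(b) = 4b - 16 vanishes at b ∈ {4}.
Local minima of P (where P''>0): P(-3)=-9. Local minima of Q: Q(4)=-32.
So the global minimum of L is P(-3) + Q(4) − 5 = -9 − 32 − 5 = -46, attained at (-3, 4).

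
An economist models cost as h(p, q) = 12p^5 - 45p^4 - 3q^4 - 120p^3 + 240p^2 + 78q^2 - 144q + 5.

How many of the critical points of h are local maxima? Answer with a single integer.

h separates as a function of p plus a function of q, so ∇h=0 decouples.
∂h/∂p = 60p(p - 4)(p - 1)(p + 2) = 0 at p ∈ {-2, 0, 1, 4}; ∂h/∂q = -12(q - 3)(q - 1)(q + 4) = 0 at q ∈ {-4, 1, 3}.
The Hessian is diagonal: diag(h_pp, h_qq). Second derivatives: h_pp(-2)=-2160, h_pp(0)=480, h_pp(1)=-540, h_pp(4)=4320; h_qq(-4)=-420, h_qq(1)=120, h_qq(3)=-168.
Local maxima occur where both diagonal entries negative: (-2, -4), (-2, 3), (1, -4), (1, 3). Count: 4.

4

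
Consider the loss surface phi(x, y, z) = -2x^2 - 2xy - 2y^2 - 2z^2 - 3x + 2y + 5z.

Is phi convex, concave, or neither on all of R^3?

concave

phi is quadratic, so its Hessian is the constant matrix H = [[-4, -2, 0], [-2, -4, 0], [0, 0, -4]].
Leading principal minors: -4, 12, -48.
Signs alternate −, +, − ⇒ H ≺ 0 ⇒ concave.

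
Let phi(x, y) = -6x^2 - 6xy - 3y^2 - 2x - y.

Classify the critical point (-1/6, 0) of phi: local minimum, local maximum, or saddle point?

local maximum

The Hessian of phi is constant: H = [[-12, -6], [-6, -6]].
det(H) = (-12)·(-6) − (-6)² = 36.
det(H) > 0 and tr(H) = -18 < 0, so H is negative definite and the point is a local maximum.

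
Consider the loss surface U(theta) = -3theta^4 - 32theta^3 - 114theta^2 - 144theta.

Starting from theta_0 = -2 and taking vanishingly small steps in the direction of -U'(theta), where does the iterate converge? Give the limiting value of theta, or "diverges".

-3

U'(theta) = -12(theta + 1)(theta + 3)(theta + 4), so U'(-2) = 24.
Gradient descent moves in the -U' direction, i.e. theta is decreasing.
The nearest critical point in that direction is theta = -3, where U'' = 24 > 0 (a local minimum). The iterate converges there.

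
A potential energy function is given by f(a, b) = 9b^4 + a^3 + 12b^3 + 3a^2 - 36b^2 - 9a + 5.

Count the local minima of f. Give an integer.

f separates as a function of a plus a function of b, so ∇f=0 decouples.
∂f/∂a = 3(a - 1)(a + 3) = 0 at a ∈ {-3, 1}; ∂f/∂b = 36b(b - 1)(b + 2) = 0 at b ∈ {-2, 0, 1}.
The Hessian is diagonal: diag(f_aa, f_bb). Second derivatives: f_aa(-3)=-12, f_aa(1)=12; f_bb(-2)=216, f_bb(0)=-72, f_bb(1)=108.
Local minima occur where both diagonal entries positive: (1, -2), (1, 1). Count: 2.

2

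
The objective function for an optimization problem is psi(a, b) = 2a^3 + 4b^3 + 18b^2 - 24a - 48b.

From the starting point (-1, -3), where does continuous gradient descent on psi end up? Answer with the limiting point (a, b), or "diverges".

psi is separable, so gradient descent decouples: a follows -∂psi/∂a, b follows -∂psi/∂b.
∂psi/∂a = 6(a - 2)(a + 2); at a=-1 this is -18, so a increases.
∂psi/∂b = 12(b - 1)(b + 4); at b=-3 this is -48, so b increases.
a converges to its nearest critical value 2 (a local min of the a-part); b converges to 1. The iterate converges to (2, 1).

(2, 1)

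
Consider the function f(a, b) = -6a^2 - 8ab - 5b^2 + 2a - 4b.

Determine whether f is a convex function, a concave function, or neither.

concave

f is quadratic, so its Hessian is the constant matrix H = [[-12, -8], [-8, -10]].
det(H) = 56, tr(H) = -22.
det(H) > 0 and tr(H) < 0, so H is negative definite everywhere: concave.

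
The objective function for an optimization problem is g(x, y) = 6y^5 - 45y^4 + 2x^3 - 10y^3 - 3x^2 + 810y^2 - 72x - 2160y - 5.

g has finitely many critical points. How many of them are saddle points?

g separates as a function of x plus a function of y, so ∇g=0 decouples.
∂g/∂x = 6(x - 4)(x + 3) = 0 at x ∈ {-3, 4}; ∂g/∂y = 30(y - 4)(y - 3)(y - 2)(y + 3) = 0 at y ∈ {-3, 2, 3, 4}.
The Hessian is diagonal: diag(g_xx, g_yy). Second derivatives: g_xx(-3)=-42, g_xx(4)=42; g_yy(-3)=-6300, g_yy(2)=300, g_yy(3)=-180, g_yy(4)=420.
Saddle points occur where the two diagonal entries have opposite signs: (-3, 2), (-3, 4), (4, -3), (4, 3). Count: 4.

4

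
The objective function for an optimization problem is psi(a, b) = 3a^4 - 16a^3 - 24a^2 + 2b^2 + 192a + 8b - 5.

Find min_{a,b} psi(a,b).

psi(a,b) separates as P(a) + Q(b) − 5, so its minimum is min P + min Q − 5.
P'(a) = 12(a - 4)(a - 2)(a + 2) vanishes at a ∈ {-2, 2, 4}; Q'(b) = 4b + 8 vanishes at b ∈ {-2}.
Local minima of P (where P''>0): P(-2)=-304, P(4)=128. Local minima of Q: Q(-2)=-8.
So the global minimum of psi is P(-2) + Q(-2) − 5 = -304 − 8 − 5 = -317, attained at (-2, -2).

-317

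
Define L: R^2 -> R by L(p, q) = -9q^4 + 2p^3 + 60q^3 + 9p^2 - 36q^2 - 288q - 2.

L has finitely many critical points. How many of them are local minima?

L separates as a function of p plus a function of q, so ∇L=0 decouples.
∂L/∂p = 6p(p + 3) = 0 at p ∈ {-3, 0}; ∂L/∂q = -36(q - 4)(q - 2)(q + 1) = 0 at q ∈ {-1, 2, 4}.
The Hessian is diagonal: diag(L_pp, L_qq). Second derivatives: L_pp(-3)=-18, L_pp(0)=18; L_qq(-1)=-540, L_qq(2)=216, L_qq(4)=-360.
Local minima occur where both diagonal entries positive: (0, 2). Count: 1.

1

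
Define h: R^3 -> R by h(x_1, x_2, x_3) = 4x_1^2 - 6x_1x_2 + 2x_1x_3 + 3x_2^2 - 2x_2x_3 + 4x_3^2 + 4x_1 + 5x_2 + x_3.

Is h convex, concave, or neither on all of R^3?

convex

h is quadratic, so its Hessian is the constant matrix H = [[8, -6, 2], [-6, 6, -2], [2, -2, 8]].
Leading principal minors: 8, 12, 88.
All positive ⇒ H ≻ 0 ⇒ convex.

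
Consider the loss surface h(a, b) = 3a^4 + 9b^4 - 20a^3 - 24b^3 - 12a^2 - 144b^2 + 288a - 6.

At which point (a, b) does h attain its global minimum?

h(a,b) separates as P(a) + Q(b) − 6, so its minimum is min P + min Q − 6.
P'(a) = 12(a - 4)(a - 3)(a + 2) vanishes at a ∈ {-2, 3, 4}; Q'(b) = 36b(b - 4)(b + 2) vanishes at b ∈ {-2, 0, 4}.
Local minima of P (where P''>0): P(-2)=-416, P(4)=448. Local minima of Q: Q(-2)=-240, Q(4)=-1536.
So the global minimum of h is P(-2) + Q(4) − 6 = -416 − 1536 − 6 = -1958, attained at (-2, 4).

(-2, 4)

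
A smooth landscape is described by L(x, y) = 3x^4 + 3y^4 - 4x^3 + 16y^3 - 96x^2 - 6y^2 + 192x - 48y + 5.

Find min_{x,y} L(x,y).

L(x,y) separates as P(x) + Q(y) + 5, so its minimum is min P + min Q + 5.
P'(x) = 12(x - 4)(x - 1)(x + 4) vanishes at x ∈ {-4, 1, 4}; Q'(y) = 12(y - 1)(y + 1)(y + 4) vanishes at y ∈ {-4, -1, 1}.
Local minima of P (where P''>0): P(-4)=-1280, P(4)=-256. Local minima of Q: Q(-4)=-160, Q(1)=-35.
So the global minimum of L is P(-4) + Q(-4) + 5 = -1280 − 160 + 5 = -1435, attained at (-4, -4).

-1435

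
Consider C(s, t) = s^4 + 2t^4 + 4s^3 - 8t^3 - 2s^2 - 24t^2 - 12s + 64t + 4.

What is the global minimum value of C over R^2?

C(s,t) separates as P(s) + Q(t) + 4, so its minimum is min P + min Q + 4.
P'(s) = 4(s - 1)(s + 1)(s + 3) vanishes at s ∈ {-3, -1, 1}; Q'(t) = 8(t - 4)(t - 1)(t + 2) vanishes at t ∈ {-2, 1, 4}.
Local minima of P (where P''>0): P(-3)=-9, P(1)=-9. Local minima of Q: Q(-2)=-128, Q(4)=-128.
So the global minimum of C is P(-3) + Q(-2) + 4 = -9 − 128 + 4 = -133, attained at (-3, -2).

-133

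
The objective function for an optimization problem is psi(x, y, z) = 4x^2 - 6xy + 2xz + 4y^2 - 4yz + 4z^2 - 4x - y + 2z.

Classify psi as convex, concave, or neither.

convex

psi is quadratic, so its Hessian is the constant matrix H = [[8, -6, 2], [-6, 8, -4], [2, -4, 8]].
Leading principal minors: 8, 28, 160.
All positive ⇒ H ≻ 0 ⇒ convex.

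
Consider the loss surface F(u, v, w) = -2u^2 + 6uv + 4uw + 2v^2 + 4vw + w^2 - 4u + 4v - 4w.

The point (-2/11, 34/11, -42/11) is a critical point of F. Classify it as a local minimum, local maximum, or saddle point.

The Hessian is constant: H = [[-4, 6, 4], [6, 4, 4], [4, 4, 2]].
Leading principal minors: Δ₁ = -4, Δ₂ = -52, Δ₃ = 88.
The minors fit neither the all-positive nor the alternating-sign pattern, so H is indefinite: a saddle point.

saddle point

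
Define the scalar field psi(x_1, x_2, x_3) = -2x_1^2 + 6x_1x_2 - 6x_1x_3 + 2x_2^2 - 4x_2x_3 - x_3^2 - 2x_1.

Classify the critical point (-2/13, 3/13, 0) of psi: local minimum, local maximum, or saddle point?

The Hessian is constant: H = [[-4, 6, -6], [6, 4, -4], [-6, -4, -2]].
Leading principal minors: Δ₁ = -4, Δ₂ = -52, Δ₃ = 312.
The minors fit neither the all-positive nor the alternating-sign pattern, so H is indefinite: a saddle point.

saddle point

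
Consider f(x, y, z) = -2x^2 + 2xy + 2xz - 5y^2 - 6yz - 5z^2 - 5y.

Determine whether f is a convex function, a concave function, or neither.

f is quadratic, so its Hessian is the constant matrix H = [[-4, 2, 2], [2, -10, -6], [2, -6, -10]].
Leading principal minors: -4, 36, -224.
Signs alternate −, +, − ⇒ H ≺ 0 ⇒ concave.

concave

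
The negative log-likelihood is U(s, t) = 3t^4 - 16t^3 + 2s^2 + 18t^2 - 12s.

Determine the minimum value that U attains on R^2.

-45

U(s,t) separates as P(s) + Q(t), so its minimum is min P + min Q.
P'(s) = 4s - 12 vanishes at s ∈ {3}; Q'(t) = 12t(t - 3)(t - 1) vanishes at t ∈ {0, 1, 3}.
Local minima of P (where P''>0): P(3)=-18. Local minima of Q: Q(0)=0, Q(3)=-27.
So the global minimum of U is P(3) + Q(3) = -18 − 27 = -45, attained at (3, 3).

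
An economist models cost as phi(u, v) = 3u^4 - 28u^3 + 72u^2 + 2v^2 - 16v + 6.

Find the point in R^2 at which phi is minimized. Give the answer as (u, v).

(0, 4)

phi(u,v) separates as P(u) + Q(v) + 6, so its minimum is min P + min Q + 6.
P'(u) = 12u(u - 4)(u - 3) vanishes at u ∈ {0, 3, 4}; Q'(v) = 4v - 16 vanishes at v ∈ {4}.
Local minima of P (where P''>0): P(0)=0, P(4)=128. Local minima of Q: Q(4)=-32.
So the global minimum of phi is P(0) + Q(4) + 6 = 0 − 32 + 6 = -26, attained at (0, 4).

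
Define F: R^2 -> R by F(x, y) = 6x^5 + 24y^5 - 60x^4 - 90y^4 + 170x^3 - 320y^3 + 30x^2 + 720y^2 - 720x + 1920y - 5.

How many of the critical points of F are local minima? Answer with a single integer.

F separates as a function of x plus a function of y, so ∇F=0 decouples.
∂F/∂x = 30(x - 4)(x - 3)(x - 2)(x + 1) = 0 at x ∈ {-1, 2, 3, 4}; ∂F/∂y = 120(y - 4)(y - 2)(y + 1)(y + 2) = 0 at y ∈ {-2, -1, 2, 4}.
The Hessian is diagonal: diag(F_xx, F_yy). Second derivatives: F_xx(-1)=-1800, F_xx(2)=180, F_xx(3)=-120, F_xx(4)=300; F_yy(-2)=-2880, F_yy(-1)=1800, F_yy(2)=-2880, F_yy(4)=7200.
Local minima occur where both diagonal entries positive: (2, -1), (2, 4), (4, -1), (4, 4). Count: 4.

4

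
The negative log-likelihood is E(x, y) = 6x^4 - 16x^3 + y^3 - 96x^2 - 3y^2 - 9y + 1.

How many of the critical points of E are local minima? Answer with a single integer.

2

E separates as a function of x plus a function of y, so ∇E=0 decouples.
∂E/∂x = 24x(x - 4)(x + 2) = 0 at x ∈ {-2, 0, 4}; ∂E/∂y = 3(y - 3)(y + 1) = 0 at y ∈ {-1, 3}.
The Hessian is diagonal: diag(E_xx, E_yy). Second derivatives: E_xx(-2)=288, E_xx(0)=-192, E_xx(4)=576; E_yy(-1)=-12, E_yy(3)=12.
Local minima occur where both diagonal entries positive: (-2, 3), (4, 3). Count: 2.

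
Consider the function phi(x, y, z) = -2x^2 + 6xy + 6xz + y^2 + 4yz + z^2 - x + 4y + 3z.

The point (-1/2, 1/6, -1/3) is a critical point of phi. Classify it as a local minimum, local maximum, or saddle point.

saddle point

The Hessian is constant: H = [[-4, 6, 6], [6, 2, 4], [6, 4, 2]].
Leading principal minors: Δ₁ = -4, Δ₂ = -44, Δ₃ = 192.
The minors fit neither the all-positive nor the alternating-sign pattern, so H is indefinite: a saddle point.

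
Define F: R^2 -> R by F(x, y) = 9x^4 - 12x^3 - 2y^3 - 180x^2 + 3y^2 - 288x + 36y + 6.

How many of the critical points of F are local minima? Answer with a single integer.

2

F separates as a function of x plus a function of y, so ∇F=0 decouples.
∂F/∂x = 36(x - 4)(x + 1)(x + 2) = 0 at x ∈ {-2, -1, 4}; ∂F/∂y = -6(y - 3)(y + 2) = 0 at y ∈ {-2, 3}.
The Hessian is diagonal: diag(F_xx, F_yy). Second derivatives: F_xx(-2)=216, F_xx(-1)=-180, F_xx(4)=1080; F_yy(-2)=30, F_yy(3)=-30.
Local minima occur where both diagonal entries positive: (-2, -2), (4, -2). Count: 2.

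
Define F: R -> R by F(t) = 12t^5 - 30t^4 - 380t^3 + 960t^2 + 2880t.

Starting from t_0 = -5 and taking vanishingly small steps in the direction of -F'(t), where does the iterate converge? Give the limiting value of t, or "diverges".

F'(t) = 60(t - 4)(t - 3)(t + 1)(t + 4), so F'(-5) = 17280.
Gradient descent moves in the -F' direction, i.e. t is decreasing.
There is no critical point below t=-5, and F' keeps the same sign, so the iterate runs off to −∞.

diverges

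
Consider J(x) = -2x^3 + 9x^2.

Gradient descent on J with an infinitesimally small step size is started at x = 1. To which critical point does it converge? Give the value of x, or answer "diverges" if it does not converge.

0

J'(x) = -6x(x - 3), so J'(1) = 12.
Gradient descent moves in the -J' direction, i.e. x is decreasing.
The nearest critical point in that direction is x = 0, where J'' = 18 > 0 (a local minimum). The iterate converges there.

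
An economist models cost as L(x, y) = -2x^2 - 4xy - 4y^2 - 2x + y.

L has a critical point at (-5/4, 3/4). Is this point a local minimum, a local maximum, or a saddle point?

The Hessian of L is constant: H = [[-4, -4], [-4, -8]].
det(H) = (-4)·(-8) − (-4)² = 16.
det(H) > 0 and tr(H) = -12 < 0, so H is negative definite and the point is a local maximum.

local maximum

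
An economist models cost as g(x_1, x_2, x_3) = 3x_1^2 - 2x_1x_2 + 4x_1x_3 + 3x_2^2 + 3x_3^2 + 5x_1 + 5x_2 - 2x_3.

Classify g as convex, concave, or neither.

convex

g is quadratic, so its Hessian is the constant matrix H = [[6, -2, 4], [-2, 6, 0], [4, 0, 6]].
Leading principal minors: 6, 32, 96.
All positive ⇒ H ≻ 0 ⇒ convex.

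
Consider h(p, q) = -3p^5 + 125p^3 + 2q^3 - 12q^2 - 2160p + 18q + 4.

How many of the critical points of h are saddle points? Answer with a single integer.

4

h separates as a function of p plus a function of q, so ∇h=0 decouples.
∂h/∂p = -15(p - 4)(p - 3)(p + 3)(p + 4) = 0 at p ∈ {-4, -3, 3, 4}; ∂h/∂q = 6(q - 3)(q - 1) = 0 at q ∈ {1, 3}.
The Hessian is diagonal: diag(h_pp, h_qq). Second derivatives: h_pp(-4)=840, h_pp(-3)=-630, h_pp(3)=630, h_pp(4)=-840; h_qq(1)=-12, h_qq(3)=12.
Saddle points occur where the two diagonal entries have opposite signs: (-4, 1), (-3, 3), (3, 1), (4, 3). Count: 4.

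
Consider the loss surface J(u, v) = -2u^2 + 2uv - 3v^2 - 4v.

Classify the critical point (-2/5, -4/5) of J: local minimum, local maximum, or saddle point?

The Hessian of J is constant: H = [[-4, 2], [2, -6]].
det(H) = (-4)·(-6) − 2² = 20.
det(H) > 0 and tr(H) = -10 < 0, so H is negative definite and the point is a local maximum.

local maximum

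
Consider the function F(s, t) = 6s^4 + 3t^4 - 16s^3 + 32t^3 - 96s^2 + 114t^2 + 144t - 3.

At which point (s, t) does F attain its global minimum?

(4, -1)

F(s,t) separates as P(s) + Q(t) − 3, so its minimum is min P + min Q − 3.
P'(s) = 24s(s - 4)(s + 2) vanishes at s ∈ {-2, 0, 4}; Q'(t) = 12(t + 1)(t + 3)(t + 4) vanishes at t ∈ {-4, -3, -1}.
Local minima of P (where P''>0): P(-2)=-160, P(4)=-1024. Local minima of Q: Q(-4)=-32, Q(-1)=-59.
So the global minimum of F is P(4) + Q(-1) − 3 = -1024 − 59 − 3 = -1086, attained at (4, -1).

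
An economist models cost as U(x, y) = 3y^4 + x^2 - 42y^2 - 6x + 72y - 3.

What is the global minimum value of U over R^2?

U(x,y) separates as P(x) + Q(y) − 3, so its minimum is min P + min Q − 3.
P'(x) = 2x - 6 vanishes at x ∈ {3}; Q'(y) = 12(y - 2)(y - 1)(y + 3) vanishes at y ∈ {-3, 1, 2}.
Local minima of P (where P''>0): P(3)=-9. Local minima of Q: Q(-3)=-351, Q(2)=24.
So the global minimum of U is P(3) + Q(-3) − 3 = -9 − 351 − 3 = -363, attained at (3, -3).

-363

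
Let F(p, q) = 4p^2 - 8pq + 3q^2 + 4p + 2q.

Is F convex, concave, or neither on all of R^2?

F is quadratic, so its Hessian is the constant matrix H = [[8, -8], [-8, 6]].
det(H) = -16, tr(H) = 14.
det(H) < 0, so H is indefinite: neither convex nor concave.

neither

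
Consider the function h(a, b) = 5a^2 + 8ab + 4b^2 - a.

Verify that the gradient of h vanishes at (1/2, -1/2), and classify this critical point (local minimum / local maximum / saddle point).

local minimum

∇h = (10a + 8b - 1, 8a + 8b); substituting (1/2, -1/2) gives ∇h = (0, 0), so (1/2, -1/2) is indeed a critical point.
The Hessian of h is constant: H = [[10, 8], [8, 8]].
det(H) = 10·8 − 8² = 16.
det(H) > 0 and tr(H) = 18 > 0, so H is positive definite and the point is a local minimum.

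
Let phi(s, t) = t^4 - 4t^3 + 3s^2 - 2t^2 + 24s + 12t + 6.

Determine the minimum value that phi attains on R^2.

phi(s,t) separates as P(s) + Q(t) + 6, so its minimum is min P + min Q + 6.
P'(s) = 6s + 24 vanishes at s ∈ {-4}; Q'(t) = 4(t - 3)(t - 1)(t + 1) vanishes at t ∈ {-1, 1, 3}.
Local minima of P (where P''>0): P(-4)=-48. Local minima of Q: Q(-1)=-9, Q(3)=-9.
So the global minimum of phi is P(-4) + Q(-1) + 6 = -48 − 9 + 6 = -51, attained at (-4, -1).

-51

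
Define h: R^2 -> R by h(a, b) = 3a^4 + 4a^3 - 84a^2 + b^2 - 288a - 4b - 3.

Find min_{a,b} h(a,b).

h(a,b) separates as P(a) + Q(b) − 3, so its minimum is min P + min Q − 3.
P'(a) = 12(a - 4)(a + 2)(a + 3) vanishes at a ∈ {-3, -2, 4}; Q'(b) = 2b - 4 vanishes at b ∈ {2}.
Local minima of P (where P''>0): P(-3)=243, P(4)=-1472. Local minima of Q: Q(2)=-4.
So the global minimum of h is P(4) + Q(2) − 3 = -1472 − 4 − 3 = -1479, attained at (4, 2).

-1479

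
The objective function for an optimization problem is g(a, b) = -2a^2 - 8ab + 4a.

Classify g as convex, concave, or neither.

neither

g is quadratic, so its Hessian is the constant matrix H = [[-4, -8], [-8, 0]].
det(H) = -64, tr(H) = -4.
det(H) < 0, so H is indefinite: neither convex nor concave.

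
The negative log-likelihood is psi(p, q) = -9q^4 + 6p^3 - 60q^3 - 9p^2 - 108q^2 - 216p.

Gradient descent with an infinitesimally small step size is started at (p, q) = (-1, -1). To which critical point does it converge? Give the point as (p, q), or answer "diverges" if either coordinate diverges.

(4, -2)

psi is separable, so gradient descent decouples: p follows -∂psi/∂p, q follows -∂psi/∂q.
∂psi/∂p = 18(p - 4)(p + 3); at p=-1 this is -180, so p increases.
∂psi/∂q = -36q(q + 2)(q + 3); at q=-1 this is 72, so q decreases.
p converges to its nearest critical value 4 (a local min of the p-part); q converges to -2. The iterate converges to (4, -2).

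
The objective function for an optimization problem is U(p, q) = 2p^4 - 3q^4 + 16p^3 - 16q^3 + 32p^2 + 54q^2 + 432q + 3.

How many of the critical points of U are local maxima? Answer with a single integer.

2

U separates as a function of p plus a function of q, so ∇U=0 decouples.
∂U/∂p = 8p(p + 2)(p + 4) = 0 at p ∈ {-4, -2, 0}; ∂U/∂q = -12(q - 3)(q + 3)(q + 4) = 0 at q ∈ {-4, -3, 3}.
The Hessian is diagonal: diag(U_pp, U_qq). Second derivatives: U_pp(-4)=64, U_pp(-2)=-32, U_pp(0)=64; U_qq(-4)=-84, U_qq(-3)=72, U_qq(3)=-504.
Local maxima occur where both diagonal entries negative: (-2, -4), (-2, 3). Count: 2.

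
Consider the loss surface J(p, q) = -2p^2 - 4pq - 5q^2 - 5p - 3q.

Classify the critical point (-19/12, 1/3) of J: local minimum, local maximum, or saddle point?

The Hessian of J is constant: H = [[-4, -4], [-4, -10]].
det(H) = (-4)·(-10) − (-4)² = 24.
det(H) > 0 and tr(H) = -14 < 0, so H is negative definite and the point is a local maximum.

local maximum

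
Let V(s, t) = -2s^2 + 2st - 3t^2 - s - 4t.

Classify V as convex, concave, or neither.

concave

V is quadratic, so its Hessian is the constant matrix H = [[-4, 2], [2, -6]].
det(H) = 20, tr(H) = -10.
det(H) > 0 and tr(H) < 0, so H is negative definite everywhere: concave.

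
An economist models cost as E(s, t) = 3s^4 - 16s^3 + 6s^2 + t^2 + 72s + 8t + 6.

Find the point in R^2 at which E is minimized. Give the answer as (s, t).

(-1, -4)

E(s,t) separates as P(s) + Q(t) + 6, so its minimum is min P + min Q + 6.
P'(s) = 12(s - 3)(s - 2)(s + 1) vanishes at s ∈ {-1, 2, 3}; Q'(t) = 2(t + 4) vanishes at t ∈ {-4}.
Local minima of P (where P''>0): P(-1)=-47, P(3)=81. Local minima of Q: Q(-4)=-16.
So the global minimum of E is P(-1) + Q(-4) + 6 = -47 − 16 + 6 = -57, attained at (-1, -4).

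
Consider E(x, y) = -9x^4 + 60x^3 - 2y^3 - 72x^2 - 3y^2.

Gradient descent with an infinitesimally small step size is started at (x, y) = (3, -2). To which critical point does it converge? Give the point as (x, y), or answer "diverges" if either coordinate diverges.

(1, -1)

E is separable, so gradient descent decouples: x follows -∂E/∂x, y follows -∂E/∂y.
∂E/∂x = -36x(x - 4)(x - 1); at x=3 this is 216, so x decreases.
∂E/∂y = -6y(y + 1); at y=-2 this is -12, so y increases.
x converges to its nearest critical value 1 (a local min of the x-part); y converges to -1. The iterate converges to (1, -1).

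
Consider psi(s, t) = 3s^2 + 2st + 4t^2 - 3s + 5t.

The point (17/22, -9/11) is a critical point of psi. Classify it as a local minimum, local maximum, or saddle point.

The Hessian of psi is constant: H = [[6, 2], [2, 8]].
det(H) = 6·8 − 2² = 44.
det(H) > 0 and tr(H) = 14 > 0, so H is positive definite and the point is a local minimum.

local minimum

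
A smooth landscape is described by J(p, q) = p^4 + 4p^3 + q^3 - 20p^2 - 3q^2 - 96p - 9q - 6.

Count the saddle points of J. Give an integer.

3

J separates as a function of p plus a function of q, so ∇J=0 decouples.
∂J/∂p = 4(p - 3)(p + 2)(p + 4) = 0 at p ∈ {-4, -2, 3}; ∂J/∂q = 3(q - 3)(q + 1) = 0 at q ∈ {-1, 3}.
The Hessian is diagonal: diag(J_pp, J_qq). Second derivatives: J_pp(-4)=56, J_pp(-2)=-40, J_pp(3)=140; J_qq(-1)=-12, J_qq(3)=12.
Saddle points occur where the two diagonal entries have opposite signs: (-4, -1), (-2, 3), (3, -1). Count: 3.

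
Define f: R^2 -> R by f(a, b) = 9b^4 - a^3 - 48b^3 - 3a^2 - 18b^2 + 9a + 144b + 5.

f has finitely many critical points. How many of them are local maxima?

1

f separates as a function of a plus a function of b, so ∇f=0 decouples.
∂f/∂a = -3(a - 1)(a + 3) = 0 at a ∈ {-3, 1}; ∂f/∂b = 36(b - 4)(b - 1)(b + 1) = 0 at b ∈ {-1, 1, 4}.
The Hessian is diagonal: diag(f_aa, f_bb). Second derivatives: f_aa(-3)=12, f_aa(1)=-12; f_bb(-1)=360, f_bb(1)=-216, f_bb(4)=540.
Local maxima occur where both diagonal entries negative: (1, 1). Count: 1.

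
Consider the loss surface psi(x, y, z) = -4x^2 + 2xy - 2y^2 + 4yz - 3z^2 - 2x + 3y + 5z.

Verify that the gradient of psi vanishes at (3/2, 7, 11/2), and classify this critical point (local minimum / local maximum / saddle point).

∇psi = (-8x + 2y - 2, 2x - 4y + 4z + 3, 4y - 6z + 5); substituting (3/2, 7, 11/2) gives ∇psi = (0, 0, 0), so (3/2, 7, 11/2) is indeed a critical point.
The Hessian is constant: H = [[-8, 2, 0], [2, -4, 4], [0, 4, -6]].
Leading principal minors: Δ₁ = -8, Δ₂ = 28, Δ₃ = -40.
The minors alternate sign starting negative (−, +, −), so H is negative definite: a local maximum.

local maximum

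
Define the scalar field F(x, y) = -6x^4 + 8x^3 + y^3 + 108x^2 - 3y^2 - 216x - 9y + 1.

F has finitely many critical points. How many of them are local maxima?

2

F separates as a function of x plus a function of y, so ∇F=0 decouples.
∂F/∂x = -24(x - 3)(x - 1)(x + 3) = 0 at x ∈ {-3, 1, 3}; ∂F/∂y = 3(y - 3)(y + 1) = 0 at y ∈ {-1, 3}.
The Hessian is diagonal: diag(F_xx, F_yy). Second derivatives: F_xx(-3)=-576, F_xx(1)=192, F_xx(3)=-288; F_yy(-1)=-12, F_yy(3)=12.
Local maxima occur where both diagonal entries negative: (-3, -1), (3, -1). Count: 2.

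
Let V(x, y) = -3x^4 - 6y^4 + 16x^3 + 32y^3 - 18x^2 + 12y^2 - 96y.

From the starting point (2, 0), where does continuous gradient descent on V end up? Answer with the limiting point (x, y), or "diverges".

(1, 1)

V is separable, so gradient descent decouples: x follows -∂V/∂x, y follows -∂V/∂y.
∂V/∂x = -12x(x - 3)(x - 1); at x=2 this is 24, so x decreases.
∂V/∂y = -24(y - 4)(y - 1)(y + 1); at y=0 this is -96, so y increases.
x converges to its nearest critical value 1 (a local min of the x-part); y converges to 1. The iterate converges to (1, 1).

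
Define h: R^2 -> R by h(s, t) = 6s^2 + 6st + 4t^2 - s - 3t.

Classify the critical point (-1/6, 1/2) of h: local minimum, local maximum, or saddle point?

The Hessian of h is constant: H = [[12, 6], [6, 8]].
det(H) = 12·8 − 6² = 60.
det(H) > 0 and tr(H) = 20 > 0, so H is positive definite and the point is a local minimum.

local minimum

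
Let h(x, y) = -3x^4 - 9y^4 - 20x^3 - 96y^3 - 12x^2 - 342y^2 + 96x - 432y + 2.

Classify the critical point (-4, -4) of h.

local maximum

The mixed partial ∂²h/∂x∂y is 0, so the Hessian at any point is diag(h_xx, h_yy) = diag(-12(3x^2 + 10x + 2), -36(3y^2 + 16y + 19)).
At (-4, -4): H = diag(-120, -108).
Both eigenvalues are negative, so H is negative definite: a local maximum.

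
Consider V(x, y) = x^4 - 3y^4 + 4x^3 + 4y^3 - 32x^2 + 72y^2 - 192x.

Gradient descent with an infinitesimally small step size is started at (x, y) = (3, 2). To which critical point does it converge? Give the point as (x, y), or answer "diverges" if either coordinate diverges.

(4, 0)

V is separable, so gradient descent decouples: x follows -∂V/∂x, y follows -∂V/∂y.
∂V/∂x = 4(x - 4)(x + 3)(x + 4); at x=3 this is -168, so x increases.
∂V/∂y = -12y(y - 4)(y + 3); at y=2 this is 240, so y decreases.
x converges to its nearest critical value 4 (a local min of the x-part); y converges to 0. The iterate converges to (4, 0).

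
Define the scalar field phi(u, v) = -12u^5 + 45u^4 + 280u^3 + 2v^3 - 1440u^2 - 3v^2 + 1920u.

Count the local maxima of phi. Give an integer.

2

phi separates as a function of u plus a function of v, so ∇phi=0 decouples.
∂phi/∂u = -60(u - 4)(u - 2)(u - 1)(u + 4) = 0 at u ∈ {-4, 1, 2, 4}; ∂phi/∂v = 6v(v - 1) = 0 at v ∈ {0, 1}.
The Hessian is diagonal: diag(phi_uu, phi_vv). Second derivatives: phi_uu(-4)=14400, phi_uu(1)=-900, phi_uu(2)=720, phi_uu(4)=-2880; phi_vv(0)=-6, phi_vv(1)=6.
Local maxima occur where both diagonal entries negative: (1, 0), (4, 0). Count: 2.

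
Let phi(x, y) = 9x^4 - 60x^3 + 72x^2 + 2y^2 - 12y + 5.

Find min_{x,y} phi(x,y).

phi(x,y) separates as P(x) + Q(y) + 5, so its minimum is min P + min Q + 5.
P'(x) = 36x(x - 4)(x - 1) vanishes at x ∈ {0, 1, 4}; Q'(y) = 4y - 12 vanishes at y ∈ {3}.
Local minima of P (where P''>0): P(0)=0, P(4)=-384. Local minima of Q: Q(3)=-18.
So the global minimum of phi is P(4) + Q(3) + 5 = -384 − 18 + 5 = -397, attained at (4, 3).

-397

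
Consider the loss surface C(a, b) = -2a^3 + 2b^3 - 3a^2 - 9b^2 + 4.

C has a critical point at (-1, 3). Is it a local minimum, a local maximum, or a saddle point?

The mixed partial ∂²C/∂a∂b is 0, so the Hessian at any point is diag(C_aa, C_bb) = diag(-6(2a + 1), 6(2b - 3)).
At (-1, 3): H = diag(6, 18).
Both eigenvalues are positive, so H is positive definite: a local minimum.

local minimum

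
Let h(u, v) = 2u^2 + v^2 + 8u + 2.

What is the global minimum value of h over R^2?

h(u,v) separates as P(u) + Q(v) + 2, so its minimum is min P + min Q + 2.
P'(u) = 4u + 8 vanishes at u ∈ {-2}; Q'(v) = 2v vanishes at v ∈ {0}.
Local minima of P (where P''>0): P(-2)=-8. Local minima of Q: Q(0)=0.
So the global minimum of h is P(-2) + Q(0) + 2 = -8 + 0 + 2 = -6, attained at (-2, 0).

-6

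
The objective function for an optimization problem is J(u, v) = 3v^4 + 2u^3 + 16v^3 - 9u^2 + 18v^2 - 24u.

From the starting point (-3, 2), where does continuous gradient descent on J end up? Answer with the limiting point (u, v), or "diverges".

diverges

J is separable, so gradient descent decouples: u follows -∂J/∂u, v follows -∂J/∂v.
∂J/∂u = 6(u - 4)(u + 1); at u=-3 this is 84, so u decreases.
∂J/∂v = 12v(v + 1)(v + 3); at v=2 this is 360, so v decreases.
The u-coordinate has no critical point in that direction and runs off to infinity.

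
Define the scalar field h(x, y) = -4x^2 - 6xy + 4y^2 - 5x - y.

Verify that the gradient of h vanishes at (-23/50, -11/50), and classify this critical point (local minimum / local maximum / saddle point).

∇h = (-8x - 6y - 5, -6x + 8y - 1); substituting (-23/50, -11/50) gives ∇h = (0, 0), so (-23/50, -11/50) is indeed a critical point.
The Hessian of h is constant: H = [[-8, -6], [-6, 8]].
det(H) = (-8)·8 − (-6)² = -100.
Since det(H) < 0, H is indefinite and the critical point is a saddle point.

saddle point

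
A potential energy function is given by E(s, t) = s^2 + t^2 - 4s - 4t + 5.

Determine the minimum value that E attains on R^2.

E(s,t) separates as P(s) + Q(t) + 5, so its minimum is min P + min Q + 5.
P'(s) = 2s - 4 vanishes at s ∈ {2}; Q'(t) = 2(t - 2) vanishes at t ∈ {2}.
Local minima of P (where P''>0): P(2)=-4. Local minima of Q: Q(2)=-4.
So the global minimum of E is P(2) + Q(2) + 5 = -4 − 4 + 5 = -3, attained at (2, 2).

-3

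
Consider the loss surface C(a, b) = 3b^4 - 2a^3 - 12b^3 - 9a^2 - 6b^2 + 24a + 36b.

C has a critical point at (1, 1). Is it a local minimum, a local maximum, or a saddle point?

The mixed partial ∂²C/∂a∂b is 0, so the Hessian at any point is diag(C_aa, C_bb) = diag(-6(2a + 3), 12(3b^2 - 6b - 1)).
At (1, 1): H = diag(-30, -48).
Both eigenvalues are negative, so H is negative definite: a local maximum.

local maximum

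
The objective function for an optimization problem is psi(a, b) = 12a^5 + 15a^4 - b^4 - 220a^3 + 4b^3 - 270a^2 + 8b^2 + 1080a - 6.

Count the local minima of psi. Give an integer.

psi separates as a function of a plus a function of b, so ∇psi=0 decouples.
∂psi/∂a = 60(a - 3)(a - 1)(a + 2)(a + 3) = 0 at a ∈ {-3, -2, 1, 3}; ∂psi/∂b = -4b(b - 4)(b + 1) = 0 at b ∈ {-1, 0, 4}.
The Hessian is diagonal: diag(psi_aa, psi_bb). Second derivatives: psi_aa(-3)=-1440, psi_aa(-2)=900, psi_aa(1)=-1440, psi_aa(3)=3600; psi_bb(-1)=-20, psi_bb(0)=16, psi_bb(4)=-80.
Local minima occur where both diagonal entries positive: (-2, 0), (3, 0). Count: 2.

2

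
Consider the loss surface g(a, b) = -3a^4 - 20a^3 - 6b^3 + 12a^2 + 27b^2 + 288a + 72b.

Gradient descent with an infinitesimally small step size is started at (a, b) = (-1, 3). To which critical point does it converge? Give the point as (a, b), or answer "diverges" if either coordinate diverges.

(-3, -1)

g is separable, so gradient descent decouples: a follows -∂g/∂a, b follows -∂g/∂b.
∂g/∂a = -12(a - 2)(a + 3)(a + 4); at a=-1 this is 216, so a decreases.
∂g/∂b = -18(b - 4)(b + 1); at b=3 this is 72, so b decreases.
a converges to its nearest critical value -3 (a local min of the a-part); b converges to -1. The iterate converges to (-3, -1).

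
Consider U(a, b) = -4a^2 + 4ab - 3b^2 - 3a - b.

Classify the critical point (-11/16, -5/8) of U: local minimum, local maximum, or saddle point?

The Hessian of U is constant: H = [[-8, 4], [4, -6]].
det(H) = (-8)·(-6) − 4² = 32.
det(H) > 0 and tr(H) = -14 < 0, so H is negative definite and the point is a local maximum.

local maximum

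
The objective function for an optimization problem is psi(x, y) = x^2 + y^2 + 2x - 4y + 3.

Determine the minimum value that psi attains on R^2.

-2

psi(x,y) separates as P(x) + Q(y) + 3, so its minimum is min P + min Q + 3.
P'(x) = 2x + 2 vanishes at x ∈ {-1}; Q'(y) = 2y - 4 vanishes at y ∈ {2}.
Local minima of P (where P''>0): P(-1)=-1. Local minima of Q: Q(2)=-4.
So the global minimum of psi is P(-1) + Q(2) + 3 = -1 − 4 + 3 = -2, attained at (-1, 2).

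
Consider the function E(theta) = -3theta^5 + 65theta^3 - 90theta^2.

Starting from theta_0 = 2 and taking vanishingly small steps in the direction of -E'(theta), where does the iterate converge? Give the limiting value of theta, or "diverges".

E'(theta) = -15theta(theta - 3)(theta - 1)(theta + 4), so E'(2) = 180.
Gradient descent moves in the -E' direction, i.e. theta is decreasing.
The nearest critical point in that direction is theta = 1, where E'' = 150 > 0 (a local minimum). The iterate converges there.

1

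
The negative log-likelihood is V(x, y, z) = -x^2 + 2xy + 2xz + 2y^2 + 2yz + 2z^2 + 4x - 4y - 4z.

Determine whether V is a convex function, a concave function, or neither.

neither

V is quadratic, so its Hessian is the constant matrix H = [[-2, 2, 2], [2, 4, 2], [2, 2, 4]].
Leading principal minors: -2, -12, -40.
Neither pattern holds ⇒ H is indefinite ⇒ neither convex nor concave.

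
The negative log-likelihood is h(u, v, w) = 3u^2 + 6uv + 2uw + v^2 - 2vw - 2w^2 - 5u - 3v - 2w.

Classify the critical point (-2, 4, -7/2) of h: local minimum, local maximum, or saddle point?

saddle point

The Hessian is constant: H = [[6, 6, 2], [6, 2, -2], [2, -2, -4]].
Leading principal minors: Δ₁ = 6, Δ₂ = -24, Δ₃ = 16.
The minors fit neither the all-positive nor the alternating-sign pattern, so H is indefinite: a saddle point.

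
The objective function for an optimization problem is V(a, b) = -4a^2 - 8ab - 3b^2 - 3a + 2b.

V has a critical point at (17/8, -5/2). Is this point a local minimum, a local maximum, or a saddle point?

The Hessian of V is constant: H = [[-8, -8], [-8, -6]].
det(H) = (-8)·(-6) − (-8)² = -16.
Since det(H) < 0, H is indefinite and the critical point is a saddle point.

saddle point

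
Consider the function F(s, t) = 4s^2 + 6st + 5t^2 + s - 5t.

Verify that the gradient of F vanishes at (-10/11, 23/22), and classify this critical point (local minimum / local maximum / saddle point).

∇F = (8s + 6t + 1, 6s + 10t - 5); substituting (-10/11, 23/22) gives ∇F = (0, 0), so (-10/11, 23/22) is indeed a critical point.
The Hessian of F is constant: H = [[8, 6], [6, 10]].
det(H) = 8·10 − 6² = 44.
det(H) > 0 and tr(H) = 18 > 0, so H is positive definite and the point is a local minimum.

local minimum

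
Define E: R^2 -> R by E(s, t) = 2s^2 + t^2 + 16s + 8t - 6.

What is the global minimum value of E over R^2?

E(s,t) separates as P(s) + Q(t) − 6, so its minimum is min P + min Q − 6.
P'(s) = 4s + 16 vanishes at s ∈ {-4}; Q'(t) = 2(t + 4) vanishes at t ∈ {-4}.
Local minima of P (where P''>0): P(-4)=-32. Local minima of Q: Q(-4)=-16.
So the global minimum of E is P(-4) + Q(-4) − 6 = -32 − 16 − 6 = -54, attained at (-4, -4).

-54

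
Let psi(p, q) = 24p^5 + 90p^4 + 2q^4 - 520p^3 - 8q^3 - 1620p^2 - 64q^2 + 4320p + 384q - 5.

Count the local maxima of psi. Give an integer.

psi separates as a function of p plus a function of q, so ∇psi=0 decouples.
∂psi/∂p = 120(p - 3)(p - 1)(p + 3)(p + 4) = 0 at p ∈ {-4, -3, 1, 3}; ∂psi/∂q = 8(q - 4)(q - 3)(q + 4) = 0 at q ∈ {-4, 3, 4}.
The Hessian is diagonal: diag(psi_pp, psi_qq). Second derivatives: psi_pp(-4)=-4200, psi_pp(-3)=2880, psi_pp(1)=-4800, psi_pp(3)=10080; psi_qq(-4)=448, psi_qq(3)=-56, psi_qq(4)=64.
Local maxima occur where both diagonal entries negative: (-4, 3), (1, 3). Count: 2.

2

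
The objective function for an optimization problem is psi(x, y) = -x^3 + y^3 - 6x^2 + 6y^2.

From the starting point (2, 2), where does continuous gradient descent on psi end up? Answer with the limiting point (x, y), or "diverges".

diverges

psi is separable, so gradient descent decouples: x follows -∂psi/∂x, y follows -∂psi/∂y.
∂psi/∂x = -3x(x + 4); at x=2 this is -36, so x increases.
∂psi/∂y = 3y(y + 4); at y=2 this is 36, so y decreases.
The x-coordinate has no critical point in that direction and runs off to infinity.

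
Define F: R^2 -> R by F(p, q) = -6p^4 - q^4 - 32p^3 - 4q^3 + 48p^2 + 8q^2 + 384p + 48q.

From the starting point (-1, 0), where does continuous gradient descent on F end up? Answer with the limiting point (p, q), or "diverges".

F is separable, so gradient descent decouples: p follows -∂F/∂p, q follows -∂F/∂q.
∂F/∂p = -24(p - 2)(p + 2)(p + 4); at p=-1 this is 216, so p decreases.
∂F/∂q = -4(q - 2)(q + 2)(q + 3); at q=0 this is 48, so q decreases.
p converges to its nearest critical value -2 (a local min of the p-part); q converges to -2. The iterate converges to (-2, -2).

(-2, -2)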